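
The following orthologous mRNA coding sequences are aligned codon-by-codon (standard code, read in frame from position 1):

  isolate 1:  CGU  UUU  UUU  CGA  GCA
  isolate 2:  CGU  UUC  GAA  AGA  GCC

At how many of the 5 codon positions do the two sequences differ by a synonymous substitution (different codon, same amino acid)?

3

Codon 1: CGU Arg / CGU Arg — identical.
Codon 2: UUU Phe / UUC Phe — synonymous.
Codon 3: UUU Phe / GAA Glu — nonsynonymous.
Codon 4: CGA Arg / AGA Arg — synonymous.
Codon 5: GCA Ala / GCC Ala — synonymous.
Synonymous differences: 3.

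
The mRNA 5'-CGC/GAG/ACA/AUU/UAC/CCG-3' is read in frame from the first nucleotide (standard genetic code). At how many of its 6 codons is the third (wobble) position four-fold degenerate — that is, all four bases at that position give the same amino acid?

Codon 1 CGC (Arg): third position 4-fold.
Codon 2 GAG (Glu): third position 2-fold.
Codon 3 ACA (Thr): third position 4-fold.
Codon 4 AUU (Ile): third position 3-fold.
Codon 5 UAC (Tyr): third position 2-fold.
Codon 6 CCG (Pro): third position 4-fold.
Four-fold degenerate third positions: 3.

3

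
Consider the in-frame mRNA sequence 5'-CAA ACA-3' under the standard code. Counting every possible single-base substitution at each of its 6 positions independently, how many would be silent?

Codon 1 (CAA, Gln): 1 synonymous substitution.
Codon 2 (ACA, Thr): 3 synonymous substitutions.
Total: 1 + 3 = 4.

4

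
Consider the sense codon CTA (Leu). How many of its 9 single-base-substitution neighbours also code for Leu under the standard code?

4

Position 1: TTA → 1 synonymous.
Position 2: none → 0 synonymous.
Position 3: CTT, CTC, CTG → 3 synonymous.
Total: 1 + 0 + 3 = 4.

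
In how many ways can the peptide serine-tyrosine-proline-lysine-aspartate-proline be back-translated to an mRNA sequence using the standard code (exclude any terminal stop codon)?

768

Ser: 6 codons.
Tyr: 2 codons.
Pro: 4 codons.
Lys: 2 codons.
Asp: 2 codons.
Pro: 4 codons.
6 × 2 × 4 × 2 × 2 × 4 = 768.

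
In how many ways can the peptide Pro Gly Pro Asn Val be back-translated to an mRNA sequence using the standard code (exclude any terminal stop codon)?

Pro: 4 codons.
Gly: 4 codons.
Pro: 4 codons.
Asn: 2 codons.
Val: 4 codons.
4 × 4 × 4 × 2 × 4 = 512.

512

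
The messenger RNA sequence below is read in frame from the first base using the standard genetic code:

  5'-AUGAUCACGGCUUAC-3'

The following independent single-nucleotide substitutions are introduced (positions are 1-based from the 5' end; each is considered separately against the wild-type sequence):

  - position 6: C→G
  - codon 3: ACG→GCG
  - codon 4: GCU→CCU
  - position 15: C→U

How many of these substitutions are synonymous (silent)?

1

Codon 2: AUC (Ile) → AUG (Met) — missense.
Codon 3: ACG (Thr) → GCG (Ala) — missense.
Codon 4: GCU (Ala) → CCU (Pro) — missense.
Codon 5: UAC (Tyr) → UAU (Tyr) — synonymous.
Synonymous: 1 of 4.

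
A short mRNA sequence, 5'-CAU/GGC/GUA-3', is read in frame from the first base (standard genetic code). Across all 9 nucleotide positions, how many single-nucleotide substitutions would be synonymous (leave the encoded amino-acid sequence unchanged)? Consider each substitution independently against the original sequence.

Codon 1 (CAU, His): 1 synonymous substitution.
Codon 2 (GGC, Gly): 3 synonymous substitutions.
Codon 3 (GUA, Val): 3 synonymous substitutions.
Total: 1 + 3 + 3 = 7.

7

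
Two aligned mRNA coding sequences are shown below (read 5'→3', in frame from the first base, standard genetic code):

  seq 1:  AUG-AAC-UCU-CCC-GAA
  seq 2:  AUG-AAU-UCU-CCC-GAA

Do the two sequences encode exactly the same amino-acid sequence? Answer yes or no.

yes

Codon 1: AUG Met / AUG Met — identical.
Codon 2: AAC Asn / AAU Asn — synonymous.
Codon 3: UCU Ser / UCU Ser — identical.
Codon 4: CCC Pro / CCC Pro — identical.
Codon 5: GAA Glu / GAA Glu — identical.
Nonsynonymous differences: 0 → same protein.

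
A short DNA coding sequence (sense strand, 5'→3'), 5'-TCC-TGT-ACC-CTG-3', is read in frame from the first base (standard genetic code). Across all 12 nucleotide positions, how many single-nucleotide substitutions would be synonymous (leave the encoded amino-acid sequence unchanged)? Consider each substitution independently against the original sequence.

11

Codon 1 (TCC, Ser): 3 synonymous substitutions.
Codon 2 (TGT, Cys): 1 synonymous substitution.
Codon 3 (ACC, Thr): 3 synonymous substitutions.
Codon 4 (CTG, Leu): 4 synonymous substitutions.
Total: 3 + 1 + 3 + 4 = 11.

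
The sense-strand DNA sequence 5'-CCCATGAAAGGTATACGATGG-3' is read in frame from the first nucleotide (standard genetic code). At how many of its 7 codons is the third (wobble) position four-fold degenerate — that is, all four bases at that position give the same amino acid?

Codon 1 CCC (Pro): third position 4-fold.
Codon 2 ATG (Met): third position 1-fold.
Codon 3 AAA (Lys): third position 2-fold.
Codon 4 GGT (Gly): third position 4-fold.
Codon 5 ATA (Ile): third position 3-fold.
Codon 6 CGA (Arg): third position 4-fold.
Codon 7 TGG (Trp): third position 1-fold.
Four-fold degenerate third positions: 3.

3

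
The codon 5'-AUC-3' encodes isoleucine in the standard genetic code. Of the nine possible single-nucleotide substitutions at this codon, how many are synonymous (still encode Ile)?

2

Position 1: none → 0 synonymous.
Position 2: none → 0 synonymous.
Position 3: AUU, AUA → 2 synonymous.
Total: 0 + 0 + 2 = 2.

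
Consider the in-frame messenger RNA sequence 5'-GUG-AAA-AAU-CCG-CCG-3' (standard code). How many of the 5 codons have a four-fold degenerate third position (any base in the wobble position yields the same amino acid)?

3

Codon 1 GUG (Val): third position 4-fold.
Codon 2 AAA (Lys): third position 2-fold.
Codon 3 AAU (Asn): third position 2-fold.
Codon 4 CCG (Pro): third position 4-fold.
Codon 5 CCG (Pro): third position 4-fold.
Four-fold degenerate third positions: 3.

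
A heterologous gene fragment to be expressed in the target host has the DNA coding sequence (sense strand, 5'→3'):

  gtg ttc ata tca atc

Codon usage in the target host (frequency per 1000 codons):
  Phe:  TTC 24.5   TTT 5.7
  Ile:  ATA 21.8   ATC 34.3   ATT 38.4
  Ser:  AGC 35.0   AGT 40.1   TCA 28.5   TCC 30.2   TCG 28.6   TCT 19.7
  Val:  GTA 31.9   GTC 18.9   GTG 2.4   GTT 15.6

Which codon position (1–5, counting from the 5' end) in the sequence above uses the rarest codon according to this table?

1

Codon 1 GTG (Val): 2.4 per 1000.
Codon 2 TTC (Phe): 24.5 per 1000.
Codon 3 ATA (Ile): 21.8 per 1000.
Codon 4 TCA (Ser): 28.5 per 1000.
Codon 5 ATC (Ile): 34.3 per 1000.
Lowest frequency is 2.4 at codon 1.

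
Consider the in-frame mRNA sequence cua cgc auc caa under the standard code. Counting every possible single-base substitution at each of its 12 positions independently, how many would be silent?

Codon 1 (CUA, Leu): 4 synonymous substitutions.
Codon 2 (CGC, Arg): 3 synonymous substitutions.
Codon 3 (AUC, Ile): 2 synonymous substitutions.
Codon 4 (CAA, Gln): 1 synonymous substitution.
Total: 4 + 3 + 2 + 1 = 10.

10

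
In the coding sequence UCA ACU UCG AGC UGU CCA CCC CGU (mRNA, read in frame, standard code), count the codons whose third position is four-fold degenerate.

Codon 1 UCA (Ser): third position 4-fold.
Codon 2 ACU (Thr): third position 4-fold.
Codon 3 UCG (Ser): third position 4-fold.
Codon 4 AGC (Ser): third position 2-fold.
Codon 5 UGU (Cys): third position 2-fold.
Codon 6 CCA (Pro): third position 4-fold.
Codon 7 CCC (Pro): third position 4-fold.
Codon 8 CGU (Arg): third position 4-fold.
Four-fold degenerate third positions: 6.

6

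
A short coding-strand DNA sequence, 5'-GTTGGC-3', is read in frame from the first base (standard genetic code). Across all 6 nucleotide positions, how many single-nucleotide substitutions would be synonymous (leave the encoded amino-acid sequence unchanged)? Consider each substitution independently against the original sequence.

6

Codon 1 (GTT, Val): 3 synonymous substitutions.
Codon 2 (GGC, Gly): 3 synonymous substitutions.
Total: 3 + 3 = 6.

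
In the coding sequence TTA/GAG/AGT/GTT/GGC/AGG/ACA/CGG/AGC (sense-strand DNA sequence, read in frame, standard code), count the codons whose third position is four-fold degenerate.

Codon 1 TTA (Leu): third position 2-fold.
Codon 2 GAG (Glu): third position 2-fold.
Codon 3 AGT (Ser): third position 2-fold.
Codon 4 GTT (Val): third position 4-fold.
Codon 5 GGC (Gly): third position 4-fold.
Codon 6 AGG (Arg): third position 2-fold.
Codon 7 ACA (Thr): third position 4-fold.
Codon 8 CGG (Arg): third position 4-fold.
Codon 9 AGC (Ser): third position 2-fold.
Four-fold degenerate third positions: 4.

4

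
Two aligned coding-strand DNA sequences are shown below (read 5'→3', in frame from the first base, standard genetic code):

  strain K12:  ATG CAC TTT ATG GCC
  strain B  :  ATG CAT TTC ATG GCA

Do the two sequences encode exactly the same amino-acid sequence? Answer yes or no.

Codon 1: ATG Met / ATG Met — identical.
Codon 2: CAC His / CAT His — synonymous.
Codon 3: TTT Phe / TTC Phe — synonymous.
Codon 4: ATG Met / ATG Met — identical.
Codon 5: GCC Ala / GCA Ala — synonymous.
Nonsynonymous differences: 0 → same protein.

yes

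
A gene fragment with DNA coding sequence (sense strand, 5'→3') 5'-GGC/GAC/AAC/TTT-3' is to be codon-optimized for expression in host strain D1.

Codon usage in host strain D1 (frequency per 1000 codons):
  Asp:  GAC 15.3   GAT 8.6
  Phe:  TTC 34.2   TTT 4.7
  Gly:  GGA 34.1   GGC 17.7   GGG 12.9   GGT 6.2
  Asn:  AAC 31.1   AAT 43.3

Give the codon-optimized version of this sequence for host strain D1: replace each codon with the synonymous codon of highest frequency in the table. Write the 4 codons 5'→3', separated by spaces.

Codon 1 (Gly): best is GGA at 34.1.
Codon 2 (Asp): best is GAC at 15.3.
Codon 3 (Asn): best is AAT at 43.3.
Codon 4 (Phe): best is TTC at 34.2.

GGA GAC AAT TTC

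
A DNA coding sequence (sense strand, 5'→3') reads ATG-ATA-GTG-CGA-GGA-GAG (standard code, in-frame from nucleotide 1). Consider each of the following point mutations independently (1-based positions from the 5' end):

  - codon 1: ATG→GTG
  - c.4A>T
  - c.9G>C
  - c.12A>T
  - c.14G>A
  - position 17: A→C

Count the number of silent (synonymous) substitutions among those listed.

2

Codon 1: ATG (Met) → GTG (Val) — missense.
Codon 2: ATA (Ile) → TTA (Leu) — missense.
Codon 3: GTG (Val) → GTC (Val) — synonymous.
Codon 4: CGA (Arg) → CGT (Arg) — synonymous.
Codon 5: GGA (Gly) → GAA (Glu) — missense.
Codon 6: GAG (Glu) → GCG (Ala) — missense.
Synonymous: 2 of 6.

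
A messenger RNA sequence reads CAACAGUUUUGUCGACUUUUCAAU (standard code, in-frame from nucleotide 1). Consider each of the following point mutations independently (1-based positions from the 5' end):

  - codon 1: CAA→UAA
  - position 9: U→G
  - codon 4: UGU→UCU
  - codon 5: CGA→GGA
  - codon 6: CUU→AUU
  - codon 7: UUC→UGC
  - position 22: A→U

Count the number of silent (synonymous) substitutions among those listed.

Codon 1: CAA (Gln) → UAA (Stop) — nonsense.
Codon 3: UUU (Phe) → UUG (Leu) — missense.
Codon 4: UGU (Cys) → UCU (Ser) — missense.
Codon 5: CGA (Arg) → GGA (Gly) — missense.
Codon 6: CUU (Leu) → AUU (Ile) — missense.
Codon 7: UUC (Phe) → UGC (Cys) — missense.
Codon 8: AAU (Asn) → UAU (Tyr) — missense.
Synonymous: 0 of 7.

0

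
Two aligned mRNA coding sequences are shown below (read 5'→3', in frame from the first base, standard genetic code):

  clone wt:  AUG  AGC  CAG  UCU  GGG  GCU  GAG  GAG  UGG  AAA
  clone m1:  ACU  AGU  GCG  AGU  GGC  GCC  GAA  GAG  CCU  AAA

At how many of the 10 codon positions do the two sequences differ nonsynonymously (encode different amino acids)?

Codon 1: AUG Met / ACU Thr — nonsynonymous.
Codon 2: AGC Ser / AGU Ser — synonymous.
Codon 3: CAG Gln / GCG Ala — nonsynonymous.
Codon 4: UCU Ser / AGU Ser — synonymous.
Codon 5: GGG Gly / GGC Gly — synonymous.
Codon 6: GCU Ala / GCC Ala — synonymous.
Codon 7: GAG Glu / GAA Glu — synonymous.
Codon 8: GAG Glu / GAG Glu — identical.
Codon 9: UGG Trp / CCU Pro — nonsynonymous.
Codon 10: AAA Lys / AAA Lys — identical.
Nonsynonymous differences: 3.

3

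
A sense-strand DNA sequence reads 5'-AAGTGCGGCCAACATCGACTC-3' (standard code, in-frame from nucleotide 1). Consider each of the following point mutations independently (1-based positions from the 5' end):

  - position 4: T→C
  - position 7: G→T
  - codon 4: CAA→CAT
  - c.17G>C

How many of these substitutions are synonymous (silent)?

Codon 2: TGC (Cys) → CGC (Arg) — missense.
Codon 3: GGC (Gly) → TGC (Cys) — missense.
Codon 4: CAA (Gln) → CAT (His) — missense.
Codon 6: CGA (Arg) → CCA (Pro) — missense.
Synonymous: 0 of 4.

0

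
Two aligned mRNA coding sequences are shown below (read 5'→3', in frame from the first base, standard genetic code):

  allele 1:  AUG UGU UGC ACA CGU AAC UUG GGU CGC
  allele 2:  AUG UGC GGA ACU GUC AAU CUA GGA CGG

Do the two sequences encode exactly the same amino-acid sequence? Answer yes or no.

Codon 1: AUG Met / AUG Met — identical.
Codon 2: UGU Cys / UGC Cys — synonymous.
Codon 3: UGC Cys / GGA Gly — nonsynonymous.
Codon 4: ACA Thr / ACU Thr — synonymous.
Codon 5: CGU Arg / GUC Val — nonsynonymous.
Codon 6: AAC Asn / AAU Asn — synonymous.
Codon 7: UUG Leu / CUA Leu — synonymous.
Codon 8: GGU Gly / GGA Gly — synonymous.
Codon 9: CGC Arg / CGG Arg — synonymous.
Nonsynonymous differences: 2 → different protein.

no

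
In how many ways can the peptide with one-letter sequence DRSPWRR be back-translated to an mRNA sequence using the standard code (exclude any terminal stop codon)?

Asp: 2 codons.
Arg: 6 codons.
Ser: 6 codons.
Pro: 4 codons.
Trp: 1 codon.
Arg: 6 codons.
Arg: 6 codons.
2 × 6 × 6 × 4 × 1 × 6 × 6 = 10368.

10368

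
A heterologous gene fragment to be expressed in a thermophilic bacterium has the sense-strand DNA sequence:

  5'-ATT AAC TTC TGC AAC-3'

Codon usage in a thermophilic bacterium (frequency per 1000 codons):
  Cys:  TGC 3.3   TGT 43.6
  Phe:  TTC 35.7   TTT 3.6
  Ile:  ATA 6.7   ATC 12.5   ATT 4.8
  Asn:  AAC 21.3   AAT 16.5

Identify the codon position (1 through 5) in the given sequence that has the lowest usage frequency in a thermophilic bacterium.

Codon 1 ATT (Ile): 4.8 per 1000.
Codon 2 AAC (Asn): 21.3 per 1000.
Codon 3 TTC (Phe): 35.7 per 1000.
Codon 4 TGC (Cys): 3.3 per 1000.
Codon 5 AAC (Asn): 21.3 per 1000.
Lowest frequency is 3.3 at codon 4.

4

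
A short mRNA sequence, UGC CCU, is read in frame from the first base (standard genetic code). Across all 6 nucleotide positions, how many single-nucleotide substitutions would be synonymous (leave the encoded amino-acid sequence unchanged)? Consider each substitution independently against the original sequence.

Codon 1 (UGC, Cys): 1 synonymous substitution.
Codon 2 (CCU, Pro): 3 synonymous substitutions.
Total: 1 + 3 = 4.

4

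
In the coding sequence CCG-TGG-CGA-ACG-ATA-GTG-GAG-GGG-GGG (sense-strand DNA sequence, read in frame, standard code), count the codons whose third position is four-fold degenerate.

Codon 1 CCG (Pro): third position 4-fold.
Codon 2 TGG (Trp): third position 1-fold.
Codon 3 CGA (Arg): third position 4-fold.
Codon 4 ACG (Thr): third position 4-fold.
Codon 5 ATA (Ile): third position 3-fold.
Codon 6 GTG (Val): third position 4-fold.
Codon 7 GAG (Glu): third position 2-fold.
Codon 8 GGG (Gly): third position 4-fold.
Codon 9 GGG (Gly): third position 4-fold.
Four-fold degenerate third positions: 6.

6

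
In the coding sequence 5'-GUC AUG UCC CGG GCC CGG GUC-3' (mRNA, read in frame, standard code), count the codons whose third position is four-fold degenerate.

Codon 1 GUC (Val): third position 4-fold.
Codon 2 AUG (Met): third position 1-fold.
Codon 3 UCC (Ser): third position 4-fold.
Codon 4 CGG (Arg): third position 4-fold.
Codon 5 GCC (Ala): third position 4-fold.
Codon 6 CGG (Arg): third position 4-fold.
Codon 7 GUC (Val): third position 4-fold.
Four-fold degenerate third positions: 6.

6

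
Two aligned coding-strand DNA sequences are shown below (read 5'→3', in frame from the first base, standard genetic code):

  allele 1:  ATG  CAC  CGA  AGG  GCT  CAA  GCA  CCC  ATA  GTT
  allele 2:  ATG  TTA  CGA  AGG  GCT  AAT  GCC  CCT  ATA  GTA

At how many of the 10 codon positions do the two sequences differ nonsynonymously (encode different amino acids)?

Codon 1: ATG Met / ATG Met — identical.
Codon 2: CAC His / TTA Leu — nonsynonymous.
Codon 3: CGA Arg / CGA Arg — identical.
Codon 4: AGG Arg / AGG Arg — identical.
Codon 5: GCT Ala / GCT Ala — identical.
Codon 6: CAA Gln / AAT Asn — nonsynonymous.
Codon 7: GCA Ala / GCC Ala — synonymous.
Codon 8: CCC Pro / CCT Pro — synonymous.
Codon 9: ATA Ile / ATA Ile — identical.
Codon 10: GTT Val / GTA Val — synonymous.
Nonsynonymous differences: 2.

2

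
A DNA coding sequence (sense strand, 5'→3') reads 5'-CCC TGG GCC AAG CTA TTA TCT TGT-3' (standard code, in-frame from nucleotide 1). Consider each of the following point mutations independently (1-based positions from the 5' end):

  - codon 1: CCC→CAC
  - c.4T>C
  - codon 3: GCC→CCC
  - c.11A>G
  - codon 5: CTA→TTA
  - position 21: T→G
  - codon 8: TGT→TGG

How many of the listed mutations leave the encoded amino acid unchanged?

Codon 1: CCC (Pro) → CAC (His) — missense.
Codon 2: TGG (Trp) → CGG (Arg) — missense.
Codon 3: GCC (Ala) → CCC (Pro) — missense.
Codon 4: AAG (Lys) → AGG (Arg) — missense.
Codon 5: CTA (Leu) → TTA (Leu) — synonymous.
Codon 7: TCT (Ser) → TCG (Ser) — synonymous.
Codon 8: TGT (Cys) → TGG (Trp) — missense.
Synonymous: 2 of 7.

2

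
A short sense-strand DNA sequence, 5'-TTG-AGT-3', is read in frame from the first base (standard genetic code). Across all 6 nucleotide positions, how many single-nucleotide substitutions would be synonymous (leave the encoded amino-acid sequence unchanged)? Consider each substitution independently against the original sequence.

3

Codon 1 (TTG, Leu): 2 synonymous substitutions.
Codon 2 (AGT, Ser): 1 synonymous substitution.
Total: 2 + 1 = 3.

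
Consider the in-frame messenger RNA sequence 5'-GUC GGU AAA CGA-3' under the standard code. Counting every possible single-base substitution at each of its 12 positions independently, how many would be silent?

11

Codon 1 (GUC, Val): 3 synonymous substitutions.
Codon 2 (GGU, Gly): 3 synonymous substitutions.
Codon 3 (AAA, Lys): 1 synonymous substitution.
Codon 4 (CGA, Arg): 4 synonymous substitutions.
Total: 3 + 3 + 1 + 4 = 11.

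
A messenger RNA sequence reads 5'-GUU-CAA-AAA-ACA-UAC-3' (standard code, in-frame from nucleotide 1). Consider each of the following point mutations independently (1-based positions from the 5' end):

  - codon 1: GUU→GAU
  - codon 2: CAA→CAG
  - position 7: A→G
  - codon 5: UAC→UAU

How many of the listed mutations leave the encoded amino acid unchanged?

2

Codon 1: GUU (Val) → GAU (Asp) — missense.
Codon 2: CAA (Gln) → CAG (Gln) — synonymous.
Codon 3: AAA (Lys) → GAA (Glu) — missense.
Codon 5: UAC (Tyr) → UAU (Tyr) — synonymous.
Synonymous: 2 of 4.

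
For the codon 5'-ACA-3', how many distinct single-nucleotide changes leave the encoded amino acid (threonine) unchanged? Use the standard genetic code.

3

Position 1: none → 0 synonymous.
Position 2: none → 0 synonymous.
Position 3: ACU, ACC, ACG → 3 synonymous.
Total: 0 + 0 + 3 = 3.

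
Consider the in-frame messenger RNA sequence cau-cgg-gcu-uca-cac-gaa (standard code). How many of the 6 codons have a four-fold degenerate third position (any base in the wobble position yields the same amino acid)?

3

Codon 1 CAU (His): third position 2-fold.
Codon 2 CGG (Arg): third position 4-fold.
Codon 3 GCU (Ala): third position 4-fold.
Codon 4 UCA (Ser): third position 4-fold.
Codon 5 CAC (His): third position 2-fold.
Codon 6 GAA (Glu): third position 2-fold.
Four-fold degenerate third positions: 3.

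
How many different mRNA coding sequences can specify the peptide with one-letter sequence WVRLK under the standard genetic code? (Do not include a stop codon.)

Trp: 1 codon.
Val: 4 codons.
Arg: 6 codons.
Leu: 6 codons.
Lys: 2 codons.
1 × 4 × 6 × 6 × 2 = 288.

288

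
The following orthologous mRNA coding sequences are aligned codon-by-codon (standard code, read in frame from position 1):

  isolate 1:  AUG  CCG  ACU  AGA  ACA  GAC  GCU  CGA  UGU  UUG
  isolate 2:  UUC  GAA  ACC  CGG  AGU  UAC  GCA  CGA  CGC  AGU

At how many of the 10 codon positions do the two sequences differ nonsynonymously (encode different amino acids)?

6

Codon 1: AUG Met / UUC Phe — nonsynonymous.
Codon 2: CCG Pro / GAA Glu — nonsynonymous.
Codon 3: ACU Thr / ACC Thr — synonymous.
Codon 4: AGA Arg / CGG Arg — synonymous.
Codon 5: ACA Thr / AGU Ser — nonsynonymous.
Codon 6: GAC Asp / UAC Tyr — nonsynonymous.
Codon 7: GCU Ala / GCA Ala — synonymous.
Codon 8: CGA Arg / CGA Arg — identical.
Codon 9: UGU Cys / CGC Arg — nonsynonymous.
Codon 10: UUG Leu / AGU Ser — nonsynonymous.
Nonsynonymous differences: 6.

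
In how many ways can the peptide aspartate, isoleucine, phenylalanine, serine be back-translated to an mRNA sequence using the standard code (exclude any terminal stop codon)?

Asp: 2 codons.
Ile: 3 codons.
Phe: 2 codons.
Ser: 6 codons.
2 × 3 × 2 × 6 = 72.

72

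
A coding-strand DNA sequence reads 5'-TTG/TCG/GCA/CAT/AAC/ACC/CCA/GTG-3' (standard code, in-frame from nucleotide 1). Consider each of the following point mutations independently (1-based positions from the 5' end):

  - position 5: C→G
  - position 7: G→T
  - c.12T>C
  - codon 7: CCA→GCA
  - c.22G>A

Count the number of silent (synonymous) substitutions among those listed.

Codon 2: TCG (Ser) → TGG (Trp) — missense.
Codon 3: GCA (Ala) → TCA (Ser) — missense.
Codon 4: CAT (His) → CAC (His) — synonymous.
Codon 7: CCA (Pro) → GCA (Ala) — missense.
Codon 8: GTG (Val) → ATG (Met) — missense.
Synonymous: 1 of 5.

1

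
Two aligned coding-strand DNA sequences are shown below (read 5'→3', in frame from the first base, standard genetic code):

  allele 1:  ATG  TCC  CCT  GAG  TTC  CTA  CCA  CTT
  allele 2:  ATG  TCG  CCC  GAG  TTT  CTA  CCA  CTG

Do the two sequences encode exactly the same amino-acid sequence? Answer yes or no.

Codon 1: ATG Met / ATG Met — identical.
Codon 2: TCC Ser / TCG Ser — synonymous.
Codon 3: CCT Pro / CCC Pro — synonymous.
Codon 4: GAG Glu / GAG Glu — identical.
Codon 5: TTC Phe / TTT Phe — synonymous.
Codon 6: CTA Leu / CTA Leu — identical.
Codon 7: CCA Pro / CCA Pro — identical.
Codon 8: CTT Leu / CTG Leu — synonymous.
Nonsynonymous differences: 0 → same protein.

yes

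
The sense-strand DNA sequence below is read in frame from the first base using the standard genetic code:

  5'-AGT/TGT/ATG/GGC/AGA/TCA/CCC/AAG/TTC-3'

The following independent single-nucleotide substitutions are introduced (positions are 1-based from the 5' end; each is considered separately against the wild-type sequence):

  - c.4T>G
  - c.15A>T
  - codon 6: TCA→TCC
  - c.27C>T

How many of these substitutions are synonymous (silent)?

Codon 2: TGT (Cys) → GGT (Gly) — missense.
Codon 5: AGA (Arg) → AGT (Ser) — missense.
Codon 6: TCA (Ser) → TCC (Ser) — synonymous.
Codon 9: TTC (Phe) → TTT (Phe) — synonymous.
Synonymous: 2 of 4.

2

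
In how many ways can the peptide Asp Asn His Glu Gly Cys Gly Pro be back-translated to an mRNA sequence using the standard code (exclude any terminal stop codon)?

2048

Asp: 2 codons.
Asn: 2 codons.
His: 2 codons.
Glu: 2 codons.
Gly: 4 codons.
Cys: 2 codons.
Gly: 4 codons.
Pro: 4 codons.
2 × 2 × 2 × 2 × 4 × 2 × 4 × 4 = 2048.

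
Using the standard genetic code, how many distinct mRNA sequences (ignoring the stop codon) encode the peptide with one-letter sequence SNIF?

72

Ser: 6 codons.
Asn: 2 codons.
Ile: 3 codons.
Phe: 2 codons.
6 × 2 × 3 × 2 = 72.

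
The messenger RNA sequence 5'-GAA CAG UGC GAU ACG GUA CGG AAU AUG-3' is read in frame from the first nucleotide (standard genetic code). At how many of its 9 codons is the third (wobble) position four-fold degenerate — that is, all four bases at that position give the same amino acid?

Codon 1 GAA (Glu): third position 2-fold.
Codon 2 CAG (Gln): third position 2-fold.
Codon 3 UGC (Cys): third position 2-fold.
Codon 4 GAU (Asp): third position 2-fold.
Codon 5 ACG (Thr): third position 4-fold.
Codon 6 GUA (Val): third position 4-fold.
Codon 7 CGG (Arg): third position 4-fold.
Codon 8 AAU (Asn): third position 2-fold.
Codon 9 AUG (Met): third position 1-fold.
Four-fold degenerate third positions: 3.

3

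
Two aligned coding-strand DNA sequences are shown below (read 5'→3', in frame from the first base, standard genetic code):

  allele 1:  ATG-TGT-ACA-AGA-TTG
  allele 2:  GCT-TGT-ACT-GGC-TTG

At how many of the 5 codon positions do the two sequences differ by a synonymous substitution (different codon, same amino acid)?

Codon 1: ATG Met / GCT Ala — nonsynonymous.
Codon 2: TGT Cys / TGT Cys — identical.
Codon 3: ACA Thr / ACT Thr — synonymous.
Codon 4: AGA Arg / GGC Gly — nonsynonymous.
Codon 5: TTG Leu / TTG Leu — identical.
Synonymous differences: 1.

1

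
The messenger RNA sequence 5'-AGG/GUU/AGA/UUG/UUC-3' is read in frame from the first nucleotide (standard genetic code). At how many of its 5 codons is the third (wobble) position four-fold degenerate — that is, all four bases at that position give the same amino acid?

Codon 1 AGG (Arg): third position 2-fold.
Codon 2 GUU (Val): third position 4-fold.
Codon 3 AGA (Arg): third position 2-fold.
Codon 4 UUG (Leu): third position 2-fold.
Codon 5 UUC (Phe): third position 2-fold.
Four-fold degenerate third positions: 1.

1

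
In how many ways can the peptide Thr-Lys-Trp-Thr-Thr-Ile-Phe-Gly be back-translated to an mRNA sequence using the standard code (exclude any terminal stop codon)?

3072

Thr: 4 codons.
Lys: 2 codons.
Trp: 1 codon.
Thr: 4 codons.
Thr: 4 codons.
Ile: 3 codons.
Phe: 2 codons.
Gly: 4 codons.
4 × 2 × 1 × 4 × 4 × 3 × 2 × 4 = 3072.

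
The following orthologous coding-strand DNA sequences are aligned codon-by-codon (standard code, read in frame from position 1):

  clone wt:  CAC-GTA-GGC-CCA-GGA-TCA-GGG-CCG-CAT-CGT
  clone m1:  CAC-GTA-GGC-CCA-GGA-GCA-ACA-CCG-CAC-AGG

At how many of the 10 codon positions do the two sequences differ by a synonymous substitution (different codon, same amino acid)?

Codon 1: CAC His / CAC His — identical.
Codon 2: GTA Val / GTA Val — identical.
Codon 3: GGC Gly / GGC Gly — identical.
Codon 4: CCA Pro / CCA Pro — identical.
Codon 5: GGA Gly / GGA Gly — identical.
Codon 6: TCA Ser / GCA Ala — nonsynonymous.
Codon 7: GGG Gly / ACA Thr — nonsynonymous.
Codon 8: CCG Pro / CCG Pro — identical.
Codon 9: CAT His / CAC His — synonymous.
Codon 10: CGT Arg / AGG Arg — synonymous.
Synonymous differences: 2.

2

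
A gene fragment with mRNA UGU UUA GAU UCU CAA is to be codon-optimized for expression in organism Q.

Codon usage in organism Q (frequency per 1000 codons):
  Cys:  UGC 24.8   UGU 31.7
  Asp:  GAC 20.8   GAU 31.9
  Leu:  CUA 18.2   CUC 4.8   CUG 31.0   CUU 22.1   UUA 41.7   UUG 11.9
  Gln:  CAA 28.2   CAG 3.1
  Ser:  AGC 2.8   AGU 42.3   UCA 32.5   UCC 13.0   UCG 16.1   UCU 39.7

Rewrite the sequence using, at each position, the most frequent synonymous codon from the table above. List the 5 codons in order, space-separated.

Codon 1 (Cys): best is UGU at 31.7.
Codon 2 (Leu): best is UUA at 41.7.
Codon 3 (Asp): best is GAU at 31.9.
Codon 4 (Ser): best is AGU at 42.3.
Codon 5 (Gln): best is CAA at 28.2.

UGU UUA GAU AGU CAA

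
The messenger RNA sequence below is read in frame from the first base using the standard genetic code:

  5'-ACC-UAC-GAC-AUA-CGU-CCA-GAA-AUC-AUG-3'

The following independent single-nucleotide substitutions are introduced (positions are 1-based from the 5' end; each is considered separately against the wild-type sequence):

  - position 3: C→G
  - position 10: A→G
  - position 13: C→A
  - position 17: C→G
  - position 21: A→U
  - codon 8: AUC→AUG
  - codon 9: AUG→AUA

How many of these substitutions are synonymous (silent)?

1

Codon 1: ACC (Thr) → ACG (Thr) — synonymous.
Codon 4: AUA (Ile) → GUA (Val) — missense.
Codon 5: CGU (Arg) → AGU (Ser) — missense.
Codon 6: CCA (Pro) → CGA (Arg) — missense.
Codon 7: GAA (Glu) → GAU (Asp) — missense.
Codon 8: AUC (Ile) → AUG (Met) — missense.
Codon 9: AUG (Met) → AUA (Ile) — missense.
Synonymous: 1 of 7.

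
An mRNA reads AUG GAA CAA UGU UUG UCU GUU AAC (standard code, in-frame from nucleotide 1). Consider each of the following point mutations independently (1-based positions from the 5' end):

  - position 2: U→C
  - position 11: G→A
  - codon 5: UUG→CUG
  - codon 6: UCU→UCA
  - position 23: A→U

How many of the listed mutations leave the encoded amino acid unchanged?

2

Codon 1: AUG (Met) → ACG (Thr) — missense.
Codon 4: UGU (Cys) → UAU (Tyr) — missense.
Codon 5: UUG (Leu) → CUG (Leu) — synonymous.
Codon 6: UCU (Ser) → UCA (Ser) — synonymous.
Codon 8: AAC (Asn) → AUC (Ile) — missense.
Synonymous: 2 of 5.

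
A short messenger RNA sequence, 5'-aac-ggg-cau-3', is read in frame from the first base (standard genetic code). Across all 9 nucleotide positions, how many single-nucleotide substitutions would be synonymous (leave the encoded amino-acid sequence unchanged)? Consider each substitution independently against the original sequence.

5

Codon 1 (AAC, Asn): 1 synonymous substitution.
Codon 2 (GGG, Gly): 3 synonymous substitutions.
Codon 3 (CAU, His): 1 synonymous substitution.
Total: 1 + 3 + 1 = 5.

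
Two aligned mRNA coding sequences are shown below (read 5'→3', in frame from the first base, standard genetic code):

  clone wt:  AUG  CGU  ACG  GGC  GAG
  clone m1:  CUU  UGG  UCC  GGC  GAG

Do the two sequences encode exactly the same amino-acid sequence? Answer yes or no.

no

Codon 1: AUG Met / CUU Leu — nonsynonymous.
Codon 2: CGU Arg / UGG Trp — nonsynonymous.
Codon 3: ACG Thr / UCC Ser — nonsynonymous.
Codon 4: GGC Gly / GGC Gly — identical.
Codon 5: GAG Glu / GAG Glu — identical.
Nonsynonymous differences: 3 → different protein.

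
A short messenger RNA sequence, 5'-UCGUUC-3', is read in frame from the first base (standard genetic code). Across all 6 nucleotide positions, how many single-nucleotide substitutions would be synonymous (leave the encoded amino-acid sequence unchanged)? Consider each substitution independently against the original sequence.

4

Codon 1 (UCG, Ser): 3 synonymous substitutions.
Codon 2 (UUC, Phe): 1 synonymous substitution.
Total: 3 + 1 = 4.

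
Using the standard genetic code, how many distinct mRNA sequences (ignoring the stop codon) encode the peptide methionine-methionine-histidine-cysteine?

4

Met: 1 codon.
Met: 1 codon.
His: 2 codons.
Cys: 2 codons.
1 × 1 × 2 × 2 = 4.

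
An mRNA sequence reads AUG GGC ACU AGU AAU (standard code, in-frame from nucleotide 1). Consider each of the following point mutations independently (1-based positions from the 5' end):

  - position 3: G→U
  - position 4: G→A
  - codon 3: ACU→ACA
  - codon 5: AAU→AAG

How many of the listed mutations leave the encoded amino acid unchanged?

1

Codon 1: AUG (Met) → AUU (Ile) — missense.
Codon 2: GGC (Gly) → AGC (Ser) — missense.
Codon 3: ACU (Thr) → ACA (Thr) — synonymous.
Codon 5: AAU (Asn) → AAG (Lys) — missense.
Synonymous: 1 of 4.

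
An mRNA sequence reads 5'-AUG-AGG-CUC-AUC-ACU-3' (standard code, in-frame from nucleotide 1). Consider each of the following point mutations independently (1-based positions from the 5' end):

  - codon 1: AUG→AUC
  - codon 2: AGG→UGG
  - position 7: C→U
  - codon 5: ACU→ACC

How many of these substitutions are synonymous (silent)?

Codon 1: AUG (Met) → AUC (Ile) — missense.
Codon 2: AGG (Arg) → UGG (Trp) — missense.
Codon 3: CUC (Leu) → UUC (Phe) — missense.
Codon 5: ACU (Thr) → ACC (Thr) — synonymous.
Synonymous: 1 of 4.

1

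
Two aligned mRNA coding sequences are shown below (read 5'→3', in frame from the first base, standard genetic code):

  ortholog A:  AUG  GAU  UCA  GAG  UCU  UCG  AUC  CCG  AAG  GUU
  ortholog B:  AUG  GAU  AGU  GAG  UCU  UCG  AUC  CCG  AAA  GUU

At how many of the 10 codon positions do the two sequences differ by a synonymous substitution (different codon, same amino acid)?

Codon 1: AUG Met / AUG Met — identical.
Codon 2: GAU Asp / GAU Asp — identical.
Codon 3: UCA Ser / AGU Ser — synonymous.
Codon 4: GAG Glu / GAG Glu — identical.
Codon 5: UCU Ser / UCU Ser — identical.
Codon 6: UCG Ser / UCG Ser — identical.
Codon 7: AUC Ile / AUC Ile — identical.
Codon 8: CCG Pro / CCG Pro — identical.
Codon 9: AAG Lys / AAA Lys — synonymous.
Codon 10: GUU Val / GUU Val — identical.
Synonymous differences: 2.

2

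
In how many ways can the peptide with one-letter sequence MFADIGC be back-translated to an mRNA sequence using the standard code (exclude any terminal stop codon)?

Met: 1 codon.
Phe: 2 codons.
Ala: 4 codons.
Asp: 2 codons.
Ile: 3 codons.
Gly: 4 codons.
Cys: 2 codons.
1 × 2 × 4 × 2 × 3 × 4 × 2 = 384.

384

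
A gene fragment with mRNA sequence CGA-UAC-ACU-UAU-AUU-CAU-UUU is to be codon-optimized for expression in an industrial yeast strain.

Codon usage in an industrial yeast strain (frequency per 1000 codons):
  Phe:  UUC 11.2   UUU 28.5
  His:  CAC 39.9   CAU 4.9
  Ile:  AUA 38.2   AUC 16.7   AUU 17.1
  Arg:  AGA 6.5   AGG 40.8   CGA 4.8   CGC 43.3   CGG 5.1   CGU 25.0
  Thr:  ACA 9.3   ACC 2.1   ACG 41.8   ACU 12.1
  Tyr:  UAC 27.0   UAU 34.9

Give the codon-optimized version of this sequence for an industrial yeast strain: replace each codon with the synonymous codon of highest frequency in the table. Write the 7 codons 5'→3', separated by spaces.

Codon 1 (Arg): best is CGC at 43.3.
Codon 2 (Tyr): best is UAU at 34.9.
Codon 3 (Thr): best is ACG at 41.8.
Codon 4 (Tyr): best is UAU at 34.9.
Codon 5 (Ile): best is AUA at 38.2.
Codon 6 (His): best is CAC at 39.9.
Codon 7 (Phe): best is UUU at 28.5.

CGC UAU ACG UAU AUA CAC UUU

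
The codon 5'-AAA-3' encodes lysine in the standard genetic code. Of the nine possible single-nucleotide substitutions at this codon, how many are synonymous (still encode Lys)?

Position 1: none → 0 synonymous.
Position 2: none → 0 synonymous.
Position 3: AAG → 1 synonymous.
Total: 0 + 0 + 1 = 1.

1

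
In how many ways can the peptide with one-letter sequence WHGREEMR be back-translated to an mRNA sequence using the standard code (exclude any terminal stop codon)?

Trp: 1 codon.
His: 2 codons.
Gly: 4 codons.
Arg: 6 codons.
Glu: 2 codons.
Glu: 2 codons.
Met: 1 codon.
Arg: 6 codons.
1 × 2 × 4 × 6 × 2 × 2 × 1 × 6 = 1152.

1152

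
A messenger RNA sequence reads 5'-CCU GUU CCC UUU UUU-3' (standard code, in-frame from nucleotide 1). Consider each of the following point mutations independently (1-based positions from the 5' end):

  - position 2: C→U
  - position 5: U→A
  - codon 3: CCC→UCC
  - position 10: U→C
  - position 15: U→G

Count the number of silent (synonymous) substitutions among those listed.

0

Codon 1: CCU (Pro) → CUU (Leu) — missense.
Codon 2: GUU (Val) → GAU (Asp) — missense.
Codon 3: CCC (Pro) → UCC (Ser) — missense.
Codon 4: UUU (Phe) → CUU (Leu) — missense.
Codon 5: UUU (Phe) → UUG (Leu) — missense.
Synonymous: 0 of 5.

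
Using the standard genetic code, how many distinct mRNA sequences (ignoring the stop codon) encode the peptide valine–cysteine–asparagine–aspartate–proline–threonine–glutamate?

1024

Val: 4 codons.
Cys: 2 codons.
Asn: 2 codons.
Asp: 2 codons.
Pro: 4 codons.
Thr: 4 codons.
Glu: 2 codons.
4 × 2 × 2 × 2 × 4 × 4 × 2 = 1024.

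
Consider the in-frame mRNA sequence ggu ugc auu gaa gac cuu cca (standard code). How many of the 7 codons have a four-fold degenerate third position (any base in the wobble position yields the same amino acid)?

Codon 1 GGU (Gly): third position 4-fold.
Codon 2 UGC (Cys): third position 2-fold.
Codon 3 AUU (Ile): third position 3-fold.
Codon 4 GAA (Glu): third position 2-fold.
Codon 5 GAC (Asp): third position 2-fold.
Codon 6 CUU (Leu): third position 4-fold.
Codon 7 CCA (Pro): third position 4-fold.
Four-fold degenerate third positions: 3.

3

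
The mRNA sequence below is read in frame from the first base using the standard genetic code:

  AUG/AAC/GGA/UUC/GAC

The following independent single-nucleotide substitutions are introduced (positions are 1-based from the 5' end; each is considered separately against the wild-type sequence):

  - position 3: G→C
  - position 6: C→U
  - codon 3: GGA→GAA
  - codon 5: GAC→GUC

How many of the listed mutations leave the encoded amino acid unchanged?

1

Codon 1: AUG (Met) → AUC (Ile) — missense.
Codon 2: AAC (Asn) → AAU (Asn) — synonymous.
Codon 3: GGA (Gly) → GAA (Glu) — missense.
Codon 5: GAC (Asp) → GUC (Val) — missense.
Synonymous: 1 of 4.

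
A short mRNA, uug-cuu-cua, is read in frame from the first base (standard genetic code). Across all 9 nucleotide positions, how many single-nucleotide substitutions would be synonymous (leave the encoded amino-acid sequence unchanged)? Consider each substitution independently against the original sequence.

9

Codon 1 (UUG, Leu): 2 synonymous substitutions.
Codon 2 (CUU, Leu): 3 synonymous substitutions.
Codon 3 (CUA, Leu): 4 synonymous substitutions.
Total: 2 + 3 + 4 = 9.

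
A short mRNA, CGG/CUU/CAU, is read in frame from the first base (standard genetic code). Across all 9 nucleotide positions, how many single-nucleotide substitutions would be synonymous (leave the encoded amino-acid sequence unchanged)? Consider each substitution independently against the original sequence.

8

Codon 1 (CGG, Arg): 4 synonymous substitutions.
Codon 2 (CUU, Leu): 3 synonymous substitutions.
Codon 3 (CAU, His): 1 synonymous substitution.
Total: 4 + 3 + 1 = 8.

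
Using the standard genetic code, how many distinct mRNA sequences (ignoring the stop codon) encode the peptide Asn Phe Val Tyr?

32

Asn: 2 codons.
Phe: 2 codons.
Val: 4 codons.
Tyr: 2 codons.
2 × 2 × 4 × 2 = 32.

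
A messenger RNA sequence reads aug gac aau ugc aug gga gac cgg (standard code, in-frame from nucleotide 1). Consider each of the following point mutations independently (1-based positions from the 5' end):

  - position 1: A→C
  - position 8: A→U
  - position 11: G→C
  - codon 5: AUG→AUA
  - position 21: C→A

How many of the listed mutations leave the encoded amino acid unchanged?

0

Codon 1: AUG (Met) → CUG (Leu) — missense.
Codon 3: AAU (Asn) → AUU (Ile) — missense.
Codon 4: UGC (Cys) → UCC (Ser) — missense.
Codon 5: AUG (Met) → AUA (Ile) — missense.
Codon 7: GAC (Asp) → GAA (Glu) — missense.
Synonymous: 0 of 5.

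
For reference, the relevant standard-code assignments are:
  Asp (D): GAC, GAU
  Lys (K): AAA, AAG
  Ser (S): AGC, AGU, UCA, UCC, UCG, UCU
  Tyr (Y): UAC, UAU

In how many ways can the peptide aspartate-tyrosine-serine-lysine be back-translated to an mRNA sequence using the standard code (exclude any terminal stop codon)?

Asp: 2 codons.
Tyr: 2 codons.
Ser: 6 codons.
Lys: 2 codons.
2 × 2 × 6 × 2 = 48.

48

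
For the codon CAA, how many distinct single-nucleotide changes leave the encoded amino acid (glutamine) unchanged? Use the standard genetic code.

Position 1: none → 0 synonymous.
Position 2: none → 0 synonymous.
Position 3: CAG → 1 synonymous.
Total: 0 + 0 + 1 = 1.

1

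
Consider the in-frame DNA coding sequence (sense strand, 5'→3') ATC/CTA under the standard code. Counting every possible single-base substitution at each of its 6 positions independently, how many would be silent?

6

Codon 1 (ATC, Ile): 2 synonymous substitutions.
Codon 2 (CTA, Leu): 4 synonymous substitutions.
Total: 2 + 4 = 6.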